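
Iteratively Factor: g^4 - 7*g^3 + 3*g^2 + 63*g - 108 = (g + 3)*(g^3 - 10*g^2 + 33*g - 36) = (g - 4)*(g + 3)*(g^2 - 6*g + 9) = (g - 4)*(g - 3)*(g + 3)*(g - 3)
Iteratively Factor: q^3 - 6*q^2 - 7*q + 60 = (q + 3)*(q^2 - 9*q + 20) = (q - 4)*(q + 3)*(q - 5)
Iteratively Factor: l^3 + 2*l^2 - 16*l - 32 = (l + 4)*(l^2 - 2*l - 8) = (l + 2)*(l + 4)*(l - 4)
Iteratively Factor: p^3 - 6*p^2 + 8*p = (p - 4)*(p^2 - 2*p) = p*(p - 4)*(p - 2)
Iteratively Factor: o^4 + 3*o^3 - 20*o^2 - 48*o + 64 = (o + 4)*(o^3 - o^2 - 16*o + 16) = (o - 1)*(o + 4)*(o^2 - 16) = (o - 4)*(o - 1)*(o + 4)*(o + 4)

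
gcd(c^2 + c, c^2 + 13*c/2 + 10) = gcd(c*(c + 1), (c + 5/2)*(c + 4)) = 1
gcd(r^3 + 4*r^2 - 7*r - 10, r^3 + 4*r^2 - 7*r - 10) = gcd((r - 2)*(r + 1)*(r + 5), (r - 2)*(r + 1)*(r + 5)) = r^3 + 4*r^2 - 7*r - 10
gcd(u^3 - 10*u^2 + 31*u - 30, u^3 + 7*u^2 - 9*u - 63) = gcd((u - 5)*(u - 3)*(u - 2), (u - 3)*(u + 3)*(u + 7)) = u - 3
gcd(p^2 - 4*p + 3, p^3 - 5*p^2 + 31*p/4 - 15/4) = p - 1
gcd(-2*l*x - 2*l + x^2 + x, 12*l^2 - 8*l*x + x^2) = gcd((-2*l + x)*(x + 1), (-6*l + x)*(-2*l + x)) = -2*l + x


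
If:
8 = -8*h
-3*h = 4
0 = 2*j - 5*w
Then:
No Solution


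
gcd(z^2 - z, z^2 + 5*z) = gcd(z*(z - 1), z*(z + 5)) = z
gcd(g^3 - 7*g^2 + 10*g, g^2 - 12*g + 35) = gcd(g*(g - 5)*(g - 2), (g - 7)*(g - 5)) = g - 5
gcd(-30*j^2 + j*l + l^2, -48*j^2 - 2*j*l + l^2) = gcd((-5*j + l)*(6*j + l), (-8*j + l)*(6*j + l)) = 6*j + l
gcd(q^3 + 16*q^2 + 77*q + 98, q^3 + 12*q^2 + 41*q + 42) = q^2 + 9*q + 14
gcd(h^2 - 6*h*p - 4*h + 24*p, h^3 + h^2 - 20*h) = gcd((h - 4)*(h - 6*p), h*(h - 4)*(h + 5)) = h - 4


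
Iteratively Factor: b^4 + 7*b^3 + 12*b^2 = (b)*(b^3 + 7*b^2 + 12*b) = b^2*(b^2 + 7*b + 12) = b^2*(b + 4)*(b + 3)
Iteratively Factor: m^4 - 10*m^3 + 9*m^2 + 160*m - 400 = (m - 5)*(m^3 - 5*m^2 - 16*m + 80) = (m - 5)*(m + 4)*(m^2 - 9*m + 20) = (m - 5)^2*(m + 4)*(m - 4)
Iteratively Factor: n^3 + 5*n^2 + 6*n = (n + 3)*(n^2 + 2*n) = n*(n + 3)*(n + 2)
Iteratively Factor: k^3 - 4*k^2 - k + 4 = (k - 1)*(k^2 - 3*k - 4) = (k - 1)*(k + 1)*(k - 4)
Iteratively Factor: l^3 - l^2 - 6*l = (l - 3)*(l^2 + 2*l) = (l - 3)*(l + 2)*(l)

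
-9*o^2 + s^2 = (-3*o + s)*(3*o + s)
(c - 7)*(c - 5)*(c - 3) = c^3 - 15*c^2 + 71*c - 105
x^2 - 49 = (x - 7)*(x + 7)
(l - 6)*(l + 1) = l^2 - 5*l - 6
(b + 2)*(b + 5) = b^2 + 7*b + 10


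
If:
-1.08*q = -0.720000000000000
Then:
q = 0.67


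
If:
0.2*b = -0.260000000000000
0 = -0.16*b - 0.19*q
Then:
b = -1.30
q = 1.09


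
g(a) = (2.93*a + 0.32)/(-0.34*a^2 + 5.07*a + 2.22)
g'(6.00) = 0.10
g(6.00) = 0.88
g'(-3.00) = 0.05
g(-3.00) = 0.53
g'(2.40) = 0.07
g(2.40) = 0.59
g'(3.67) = 0.07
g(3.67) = 0.68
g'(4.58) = 0.08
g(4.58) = 0.75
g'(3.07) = 0.07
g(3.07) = 0.64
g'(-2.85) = 0.05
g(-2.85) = 0.54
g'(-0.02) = 1.09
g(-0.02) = 0.12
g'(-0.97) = 0.62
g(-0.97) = 0.84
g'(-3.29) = 0.05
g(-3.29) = 0.51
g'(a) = (0.68*a - 5.07)*(2.93*a + 0.32)/(-0.34*a^2 + 5.07*a + 2.22)^2 + 2.93/(-0.34*a^2 + 5.07*a + 2.22)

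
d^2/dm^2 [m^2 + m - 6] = 2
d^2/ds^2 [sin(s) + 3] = -sin(s)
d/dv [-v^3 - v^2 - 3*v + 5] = -3*v^2 - 2*v - 3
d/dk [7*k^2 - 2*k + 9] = 14*k - 2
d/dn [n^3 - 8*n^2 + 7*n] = 3*n^2 - 16*n + 7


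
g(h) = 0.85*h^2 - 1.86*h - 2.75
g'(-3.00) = -6.96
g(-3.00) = 10.48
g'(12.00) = 18.54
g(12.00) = 97.33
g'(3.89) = 4.75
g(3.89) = 2.88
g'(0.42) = -1.15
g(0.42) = -3.38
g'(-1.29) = -4.05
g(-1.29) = 1.06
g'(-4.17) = -8.95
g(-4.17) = 19.79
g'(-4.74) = -9.92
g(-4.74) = 25.16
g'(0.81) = -0.48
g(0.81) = -3.70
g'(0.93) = -0.28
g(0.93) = -3.74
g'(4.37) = 5.57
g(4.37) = 5.35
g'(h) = 1.7*h - 1.86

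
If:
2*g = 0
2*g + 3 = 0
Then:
No Solution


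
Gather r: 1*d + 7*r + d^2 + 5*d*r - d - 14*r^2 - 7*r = d^2 + 5*d*r - 14*r^2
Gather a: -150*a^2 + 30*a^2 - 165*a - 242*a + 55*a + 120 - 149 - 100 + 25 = -120*a^2 - 352*a - 104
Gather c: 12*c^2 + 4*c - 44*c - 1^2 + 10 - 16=12*c^2 - 40*c - 7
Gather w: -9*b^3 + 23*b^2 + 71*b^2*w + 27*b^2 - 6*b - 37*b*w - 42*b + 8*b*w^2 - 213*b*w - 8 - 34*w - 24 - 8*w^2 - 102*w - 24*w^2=-9*b^3 + 50*b^2 - 48*b + w^2*(8*b - 32) + w*(71*b^2 - 250*b - 136) - 32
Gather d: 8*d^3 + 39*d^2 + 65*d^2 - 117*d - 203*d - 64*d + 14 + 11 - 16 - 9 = 8*d^3 + 104*d^2 - 384*d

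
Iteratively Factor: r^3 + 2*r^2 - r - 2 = (r + 2)*(r^2 - 1) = (r - 1)*(r + 2)*(r + 1)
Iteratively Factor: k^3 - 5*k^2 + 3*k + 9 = (k - 3)*(k^2 - 2*k - 3) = (k - 3)^2*(k + 1)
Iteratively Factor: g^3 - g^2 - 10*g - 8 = (g + 1)*(g^2 - 2*g - 8) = (g + 1)*(g + 2)*(g - 4)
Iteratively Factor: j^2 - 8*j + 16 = (j - 4)*(j - 4)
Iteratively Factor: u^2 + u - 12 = (u - 3)*(u + 4)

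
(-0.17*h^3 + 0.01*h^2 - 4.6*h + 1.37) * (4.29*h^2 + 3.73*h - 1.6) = -0.7293*h^5 - 0.5912*h^4 - 19.4247*h^3 - 11.2967*h^2 + 12.4701*h - 2.192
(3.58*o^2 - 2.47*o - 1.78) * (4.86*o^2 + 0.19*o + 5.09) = 17.3988*o^4 - 11.324*o^3 + 9.1021*o^2 - 12.9105*o - 9.0602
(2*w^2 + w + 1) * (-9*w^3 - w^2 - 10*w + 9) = -18*w^5 - 11*w^4 - 30*w^3 + 7*w^2 - w + 9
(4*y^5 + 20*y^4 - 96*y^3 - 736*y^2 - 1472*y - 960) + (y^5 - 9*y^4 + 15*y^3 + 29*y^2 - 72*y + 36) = 5*y^5 + 11*y^4 - 81*y^3 - 707*y^2 - 1544*y - 924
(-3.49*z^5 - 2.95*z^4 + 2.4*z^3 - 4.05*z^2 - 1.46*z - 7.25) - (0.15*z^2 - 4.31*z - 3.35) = -3.49*z^5 - 2.95*z^4 + 2.4*z^3 - 4.2*z^2 + 2.85*z - 3.9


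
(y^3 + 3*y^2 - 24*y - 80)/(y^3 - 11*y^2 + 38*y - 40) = (y^2 + 8*y + 16)/(y^2 - 6*y + 8)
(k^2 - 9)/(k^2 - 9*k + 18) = (k + 3)/(k - 6)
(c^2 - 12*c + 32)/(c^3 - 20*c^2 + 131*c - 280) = (c - 4)/(c^2 - 12*c + 35)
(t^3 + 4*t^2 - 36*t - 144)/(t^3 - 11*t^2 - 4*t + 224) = (t^2 - 36)/(t^2 - 15*t + 56)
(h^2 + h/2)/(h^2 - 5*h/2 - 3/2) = h/(h - 3)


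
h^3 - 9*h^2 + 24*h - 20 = (h - 5)*(h - 2)^2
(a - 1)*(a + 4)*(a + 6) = a^3 + 9*a^2 + 14*a - 24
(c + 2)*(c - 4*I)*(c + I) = c^3 + 2*c^2 - 3*I*c^2 + 4*c - 6*I*c + 8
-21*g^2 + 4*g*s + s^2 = (-3*g + s)*(7*g + s)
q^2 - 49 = (q - 7)*(q + 7)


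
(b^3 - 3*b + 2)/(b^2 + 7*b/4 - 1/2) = 4*(b^2 - 2*b + 1)/(4*b - 1)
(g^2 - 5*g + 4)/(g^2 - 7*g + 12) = (g - 1)/(g - 3)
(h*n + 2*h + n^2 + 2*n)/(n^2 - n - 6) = (h + n)/(n - 3)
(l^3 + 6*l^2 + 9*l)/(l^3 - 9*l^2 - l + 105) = l*(l + 3)/(l^2 - 12*l + 35)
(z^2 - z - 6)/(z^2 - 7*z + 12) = (z + 2)/(z - 4)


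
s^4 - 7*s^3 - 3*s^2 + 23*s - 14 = (s - 7)*(s - 1)^2*(s + 2)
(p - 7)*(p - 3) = p^2 - 10*p + 21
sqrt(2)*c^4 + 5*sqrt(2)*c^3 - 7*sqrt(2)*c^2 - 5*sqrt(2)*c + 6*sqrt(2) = (c - 1)^2*(c + 6)*(sqrt(2)*c + sqrt(2))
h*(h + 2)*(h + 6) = h^3 + 8*h^2 + 12*h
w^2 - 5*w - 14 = (w - 7)*(w + 2)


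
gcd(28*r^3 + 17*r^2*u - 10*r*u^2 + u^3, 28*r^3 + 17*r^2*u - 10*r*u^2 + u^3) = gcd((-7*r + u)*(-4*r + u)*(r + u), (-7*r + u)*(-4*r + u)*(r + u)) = 28*r^3 + 17*r^2*u - 10*r*u^2 + u^3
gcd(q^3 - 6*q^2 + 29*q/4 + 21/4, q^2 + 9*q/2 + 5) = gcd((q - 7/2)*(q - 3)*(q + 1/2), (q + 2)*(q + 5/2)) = 1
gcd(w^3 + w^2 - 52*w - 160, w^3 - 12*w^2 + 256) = w^2 - 4*w - 32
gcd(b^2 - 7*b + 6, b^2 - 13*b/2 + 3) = b - 6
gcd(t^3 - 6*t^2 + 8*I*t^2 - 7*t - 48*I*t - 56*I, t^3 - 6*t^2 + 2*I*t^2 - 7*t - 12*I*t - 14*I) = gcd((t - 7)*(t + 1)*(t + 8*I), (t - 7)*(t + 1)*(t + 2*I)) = t^2 - 6*t - 7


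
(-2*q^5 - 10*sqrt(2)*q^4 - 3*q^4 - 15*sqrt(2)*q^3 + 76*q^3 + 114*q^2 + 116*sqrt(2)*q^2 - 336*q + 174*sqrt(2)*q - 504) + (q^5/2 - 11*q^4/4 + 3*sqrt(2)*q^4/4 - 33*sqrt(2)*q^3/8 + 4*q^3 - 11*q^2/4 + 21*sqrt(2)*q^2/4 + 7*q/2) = -3*q^5/2 - 37*sqrt(2)*q^4/4 - 23*q^4/4 - 153*sqrt(2)*q^3/8 + 80*q^3 + 445*q^2/4 + 485*sqrt(2)*q^2/4 - 665*q/2 + 174*sqrt(2)*q - 504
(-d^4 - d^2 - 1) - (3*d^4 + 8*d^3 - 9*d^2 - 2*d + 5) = -4*d^4 - 8*d^3 + 8*d^2 + 2*d - 6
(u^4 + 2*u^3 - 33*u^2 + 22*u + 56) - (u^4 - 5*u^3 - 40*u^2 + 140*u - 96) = 7*u^3 + 7*u^2 - 118*u + 152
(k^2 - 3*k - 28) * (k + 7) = k^3 + 4*k^2 - 49*k - 196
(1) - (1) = 0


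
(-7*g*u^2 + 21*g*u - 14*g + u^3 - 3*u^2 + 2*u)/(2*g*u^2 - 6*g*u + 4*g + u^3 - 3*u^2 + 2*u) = (-7*g + u)/(2*g + u)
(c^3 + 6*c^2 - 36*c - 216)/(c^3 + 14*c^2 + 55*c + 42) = (c^2 - 36)/(c^2 + 8*c + 7)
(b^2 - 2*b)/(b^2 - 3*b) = (b - 2)/(b - 3)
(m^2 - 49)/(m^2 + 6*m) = (m^2 - 49)/(m*(m + 6))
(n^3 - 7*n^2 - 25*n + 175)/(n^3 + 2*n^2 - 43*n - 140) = (n - 5)/(n + 4)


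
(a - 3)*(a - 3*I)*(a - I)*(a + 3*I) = a^4 - 3*a^3 - I*a^3 + 9*a^2 + 3*I*a^2 - 27*a - 9*I*a + 27*I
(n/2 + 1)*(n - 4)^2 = n^3/2 - 3*n^2 + 16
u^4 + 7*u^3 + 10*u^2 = u^2*(u + 2)*(u + 5)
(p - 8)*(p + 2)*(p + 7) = p^3 + p^2 - 58*p - 112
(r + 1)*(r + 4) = r^2 + 5*r + 4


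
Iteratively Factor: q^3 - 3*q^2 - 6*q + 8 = (q + 2)*(q^2 - 5*q + 4) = (q - 4)*(q + 2)*(q - 1)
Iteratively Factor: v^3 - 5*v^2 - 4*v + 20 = (v - 5)*(v^2 - 4) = (v - 5)*(v + 2)*(v - 2)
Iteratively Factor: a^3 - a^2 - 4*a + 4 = (a + 2)*(a^2 - 3*a + 2) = (a - 2)*(a + 2)*(a - 1)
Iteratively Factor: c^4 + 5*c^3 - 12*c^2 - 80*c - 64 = (c + 4)*(c^3 + c^2 - 16*c - 16) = (c + 1)*(c + 4)*(c^2 - 16) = (c + 1)*(c + 4)^2*(c - 4)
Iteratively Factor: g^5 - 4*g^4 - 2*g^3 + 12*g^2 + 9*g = (g - 3)*(g^4 - g^3 - 5*g^2 - 3*g) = (g - 3)*(g + 1)*(g^3 - 2*g^2 - 3*g) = (g - 3)*(g + 1)^2*(g^2 - 3*g) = (g - 3)^2*(g + 1)^2*(g)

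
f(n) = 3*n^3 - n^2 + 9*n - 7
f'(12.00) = 1281.00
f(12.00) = 5141.00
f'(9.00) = 720.00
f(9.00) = 2180.00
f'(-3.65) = 136.20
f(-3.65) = -199.05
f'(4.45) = 178.32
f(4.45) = 277.61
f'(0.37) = 9.49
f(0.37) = -3.65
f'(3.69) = 124.16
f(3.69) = 163.32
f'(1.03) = 16.49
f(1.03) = 4.49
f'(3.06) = 87.15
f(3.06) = 97.13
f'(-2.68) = 79.00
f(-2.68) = -96.05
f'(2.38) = 55.22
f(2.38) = 49.20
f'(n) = 9*n^2 - 2*n + 9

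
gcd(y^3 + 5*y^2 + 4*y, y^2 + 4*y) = y^2 + 4*y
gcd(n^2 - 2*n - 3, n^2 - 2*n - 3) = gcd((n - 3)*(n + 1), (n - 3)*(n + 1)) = n^2 - 2*n - 3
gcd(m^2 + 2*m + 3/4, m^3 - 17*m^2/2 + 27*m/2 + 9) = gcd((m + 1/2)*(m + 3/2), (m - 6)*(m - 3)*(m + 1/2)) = m + 1/2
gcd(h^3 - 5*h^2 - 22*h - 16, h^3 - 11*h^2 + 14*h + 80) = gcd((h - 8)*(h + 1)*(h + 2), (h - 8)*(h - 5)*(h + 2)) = h^2 - 6*h - 16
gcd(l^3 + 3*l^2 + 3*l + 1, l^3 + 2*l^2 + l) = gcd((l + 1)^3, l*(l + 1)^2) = l^2 + 2*l + 1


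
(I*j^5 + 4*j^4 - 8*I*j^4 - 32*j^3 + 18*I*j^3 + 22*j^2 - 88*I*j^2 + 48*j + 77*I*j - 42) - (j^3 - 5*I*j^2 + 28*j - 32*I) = I*j^5 + 4*j^4 - 8*I*j^4 - 33*j^3 + 18*I*j^3 + 22*j^2 - 83*I*j^2 + 20*j + 77*I*j - 42 + 32*I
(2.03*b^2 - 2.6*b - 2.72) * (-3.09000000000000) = -6.2727*b^2 + 8.034*b + 8.4048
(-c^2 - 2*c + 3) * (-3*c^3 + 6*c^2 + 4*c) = 3*c^5 - 25*c^3 + 10*c^2 + 12*c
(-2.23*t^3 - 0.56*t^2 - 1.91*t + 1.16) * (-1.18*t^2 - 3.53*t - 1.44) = 2.6314*t^5 + 8.5327*t^4 + 7.4418*t^3 + 6.1799*t^2 - 1.3444*t - 1.6704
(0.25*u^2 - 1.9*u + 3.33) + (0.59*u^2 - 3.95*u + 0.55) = 0.84*u^2 - 5.85*u + 3.88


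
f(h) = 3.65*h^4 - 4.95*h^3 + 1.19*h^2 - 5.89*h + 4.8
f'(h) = 14.6*h^3 - 14.85*h^2 + 2.38*h - 5.89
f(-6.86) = 9782.52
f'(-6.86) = -5434.35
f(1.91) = 11.98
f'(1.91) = 46.21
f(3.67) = 416.68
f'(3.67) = 524.52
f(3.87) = 531.65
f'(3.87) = 627.14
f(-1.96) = 112.05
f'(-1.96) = -177.53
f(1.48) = 0.15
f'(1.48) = 12.44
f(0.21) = 3.58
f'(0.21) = -5.91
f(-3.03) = 478.93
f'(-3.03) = -555.58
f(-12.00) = 84486.84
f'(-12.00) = -27401.65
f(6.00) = 3673.50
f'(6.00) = 2627.39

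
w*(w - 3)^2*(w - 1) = w^4 - 7*w^3 + 15*w^2 - 9*w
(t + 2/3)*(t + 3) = t^2 + 11*t/3 + 2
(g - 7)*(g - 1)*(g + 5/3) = g^3 - 19*g^2/3 - 19*g/3 + 35/3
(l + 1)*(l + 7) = l^2 + 8*l + 7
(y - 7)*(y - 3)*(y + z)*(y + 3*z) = y^4 + 4*y^3*z - 10*y^3 + 3*y^2*z^2 - 40*y^2*z + 21*y^2 - 30*y*z^2 + 84*y*z + 63*z^2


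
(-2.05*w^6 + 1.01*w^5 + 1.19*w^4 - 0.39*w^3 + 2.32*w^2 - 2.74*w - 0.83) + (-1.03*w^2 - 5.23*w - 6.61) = -2.05*w^6 + 1.01*w^5 + 1.19*w^4 - 0.39*w^3 + 1.29*w^2 - 7.97*w - 7.44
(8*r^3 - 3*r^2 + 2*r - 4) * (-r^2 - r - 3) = -8*r^5 - 5*r^4 - 23*r^3 + 11*r^2 - 2*r + 12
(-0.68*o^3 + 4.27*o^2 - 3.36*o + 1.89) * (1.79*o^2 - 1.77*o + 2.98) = -1.2172*o^5 + 8.8469*o^4 - 15.5987*o^3 + 22.0549*o^2 - 13.3581*o + 5.6322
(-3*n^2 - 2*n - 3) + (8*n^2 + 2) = 5*n^2 - 2*n - 1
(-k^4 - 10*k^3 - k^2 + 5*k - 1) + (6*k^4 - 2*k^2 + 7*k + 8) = 5*k^4 - 10*k^3 - 3*k^2 + 12*k + 7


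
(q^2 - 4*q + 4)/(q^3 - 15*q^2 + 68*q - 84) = (q - 2)/(q^2 - 13*q + 42)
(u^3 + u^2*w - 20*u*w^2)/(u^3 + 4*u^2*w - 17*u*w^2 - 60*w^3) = u/(u + 3*w)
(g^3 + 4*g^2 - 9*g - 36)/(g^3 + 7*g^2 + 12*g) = (g - 3)/g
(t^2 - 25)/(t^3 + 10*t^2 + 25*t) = (t - 5)/(t*(t + 5))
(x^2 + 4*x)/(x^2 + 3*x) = (x + 4)/(x + 3)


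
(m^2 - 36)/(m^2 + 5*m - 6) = (m - 6)/(m - 1)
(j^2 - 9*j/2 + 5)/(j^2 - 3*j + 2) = (j - 5/2)/(j - 1)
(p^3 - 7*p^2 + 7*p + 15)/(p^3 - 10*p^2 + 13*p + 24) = (p - 5)/(p - 8)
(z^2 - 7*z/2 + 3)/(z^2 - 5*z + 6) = (z - 3/2)/(z - 3)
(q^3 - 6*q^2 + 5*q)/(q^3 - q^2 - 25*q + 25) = q/(q + 5)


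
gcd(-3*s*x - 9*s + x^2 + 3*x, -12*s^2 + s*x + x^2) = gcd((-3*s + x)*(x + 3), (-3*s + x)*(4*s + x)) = -3*s + x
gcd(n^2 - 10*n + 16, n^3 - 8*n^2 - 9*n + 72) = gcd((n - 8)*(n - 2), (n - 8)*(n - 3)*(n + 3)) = n - 8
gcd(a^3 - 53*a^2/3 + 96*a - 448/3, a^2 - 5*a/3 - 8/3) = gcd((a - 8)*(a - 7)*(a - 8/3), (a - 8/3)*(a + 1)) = a - 8/3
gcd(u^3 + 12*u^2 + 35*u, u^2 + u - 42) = u + 7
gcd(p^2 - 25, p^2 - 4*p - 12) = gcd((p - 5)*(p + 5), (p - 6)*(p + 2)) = 1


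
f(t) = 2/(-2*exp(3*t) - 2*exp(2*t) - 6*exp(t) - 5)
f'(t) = 2*(6*exp(3*t) + 4*exp(2*t) + 6*exp(t))/(-2*exp(3*t) - 2*exp(2*t) - 6*exp(t) - 5)^2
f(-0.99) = -0.26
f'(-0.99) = 0.11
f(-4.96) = -0.40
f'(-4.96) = 0.00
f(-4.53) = -0.39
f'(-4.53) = 0.01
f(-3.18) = -0.38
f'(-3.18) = 0.02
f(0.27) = -0.10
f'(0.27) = 0.13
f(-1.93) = -0.34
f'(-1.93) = 0.06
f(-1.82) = -0.33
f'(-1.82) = 0.06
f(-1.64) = -0.32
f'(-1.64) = 0.07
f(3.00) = 0.00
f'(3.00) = 0.00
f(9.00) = 0.00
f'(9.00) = 0.00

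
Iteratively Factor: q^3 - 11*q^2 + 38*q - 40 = (q - 5)*(q^2 - 6*q + 8) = (q - 5)*(q - 2)*(q - 4)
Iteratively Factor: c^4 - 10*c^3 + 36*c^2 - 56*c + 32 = (c - 2)*(c^3 - 8*c^2 + 20*c - 16) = (c - 2)^2*(c^2 - 6*c + 8) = (c - 2)^3*(c - 4)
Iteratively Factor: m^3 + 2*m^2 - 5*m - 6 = (m - 2)*(m^2 + 4*m + 3) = (m - 2)*(m + 1)*(m + 3)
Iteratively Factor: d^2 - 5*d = (d)*(d - 5)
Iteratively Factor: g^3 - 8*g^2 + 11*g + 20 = (g - 5)*(g^2 - 3*g - 4) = (g - 5)*(g + 1)*(g - 4)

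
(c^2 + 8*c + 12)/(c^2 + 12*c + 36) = (c + 2)/(c + 6)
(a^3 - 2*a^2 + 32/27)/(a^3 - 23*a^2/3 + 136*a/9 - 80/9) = (a + 2/3)/(a - 5)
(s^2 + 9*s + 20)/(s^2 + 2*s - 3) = (s^2 + 9*s + 20)/(s^2 + 2*s - 3)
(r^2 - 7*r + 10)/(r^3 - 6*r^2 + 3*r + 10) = 1/(r + 1)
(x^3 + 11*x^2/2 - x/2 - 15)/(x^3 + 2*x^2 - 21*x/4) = 2*(x^2 + 7*x + 10)/(x*(2*x + 7))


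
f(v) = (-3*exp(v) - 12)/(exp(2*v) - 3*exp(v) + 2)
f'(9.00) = 0.00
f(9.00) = 0.00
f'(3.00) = 0.28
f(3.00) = -0.21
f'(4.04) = 0.07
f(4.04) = -0.06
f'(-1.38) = -5.26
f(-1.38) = -9.75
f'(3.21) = 0.20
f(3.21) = -0.16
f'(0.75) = 2758.24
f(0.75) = -140.42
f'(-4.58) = -0.11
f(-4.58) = -6.11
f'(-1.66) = -3.30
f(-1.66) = -8.58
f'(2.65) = 0.50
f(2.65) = -0.34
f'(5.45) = 0.01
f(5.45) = -0.01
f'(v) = (-3*exp(v) - 12)*(-2*exp(2*v) + 3*exp(v))/(exp(2*v) - 3*exp(v) + 2)^2 - 3*exp(v)/(exp(2*v) - 3*exp(v) + 2) = 3*((exp(v) + 4)*(2*exp(v) - 3) - exp(2*v) + 3*exp(v) - 2)*exp(v)/(exp(2*v) - 3*exp(v) + 2)^2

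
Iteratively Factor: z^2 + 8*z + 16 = (z + 4)*(z + 4)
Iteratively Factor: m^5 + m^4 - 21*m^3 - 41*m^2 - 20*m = (m + 1)*(m^4 - 21*m^2 - 20*m) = (m + 1)^2*(m^3 - m^2 - 20*m) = m*(m + 1)^2*(m^2 - m - 20) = m*(m - 5)*(m + 1)^2*(m + 4)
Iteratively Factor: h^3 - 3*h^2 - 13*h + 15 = (h - 5)*(h^2 + 2*h - 3) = (h - 5)*(h - 1)*(h + 3)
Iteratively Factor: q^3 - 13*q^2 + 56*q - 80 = (q - 4)*(q^2 - 9*q + 20) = (q - 5)*(q - 4)*(q - 4)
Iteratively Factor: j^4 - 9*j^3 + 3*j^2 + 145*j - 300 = (j - 5)*(j^3 - 4*j^2 - 17*j + 60) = (j - 5)^2*(j^2 + j - 12) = (j - 5)^2*(j - 3)*(j + 4)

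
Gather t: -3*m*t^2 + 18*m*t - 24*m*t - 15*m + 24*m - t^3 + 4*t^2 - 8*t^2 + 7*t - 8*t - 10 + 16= 9*m - t^3 + t^2*(-3*m - 4) + t*(-6*m - 1) + 6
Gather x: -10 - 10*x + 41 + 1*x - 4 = 27 - 9*x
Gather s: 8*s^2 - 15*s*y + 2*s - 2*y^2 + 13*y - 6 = 8*s^2 + s*(2 - 15*y) - 2*y^2 + 13*y - 6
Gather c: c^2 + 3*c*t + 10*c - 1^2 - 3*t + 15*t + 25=c^2 + c*(3*t + 10) + 12*t + 24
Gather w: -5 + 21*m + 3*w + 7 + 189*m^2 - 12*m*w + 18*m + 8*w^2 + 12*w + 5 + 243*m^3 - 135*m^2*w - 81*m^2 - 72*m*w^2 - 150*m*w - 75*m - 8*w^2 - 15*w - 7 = 243*m^3 + 108*m^2 - 72*m*w^2 - 36*m + w*(-135*m^2 - 162*m)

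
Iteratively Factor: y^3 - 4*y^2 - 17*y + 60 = (y - 3)*(y^2 - y - 20) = (y - 3)*(y + 4)*(y - 5)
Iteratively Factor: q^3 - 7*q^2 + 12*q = (q - 4)*(q^2 - 3*q) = (q - 4)*(q - 3)*(q)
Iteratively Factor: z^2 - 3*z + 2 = (z - 1)*(z - 2)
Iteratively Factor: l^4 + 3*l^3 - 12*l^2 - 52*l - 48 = (l + 2)*(l^3 + l^2 - 14*l - 24) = (l - 4)*(l + 2)*(l^2 + 5*l + 6) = (l - 4)*(l + 2)^2*(l + 3)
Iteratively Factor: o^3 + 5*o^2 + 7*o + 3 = (o + 3)*(o^2 + 2*o + 1) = (o + 1)*(o + 3)*(o + 1)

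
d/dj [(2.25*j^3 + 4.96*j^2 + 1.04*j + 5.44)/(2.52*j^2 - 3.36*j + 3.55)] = (5.67*j^4 - 15.12*j^3 + 4.6761*j^2 + 7.7984*j + 21.9704)/(6.3504*j^4 - 16.9344*j^3 + 29.1816*j^2 - 23.856*j + 12.6025)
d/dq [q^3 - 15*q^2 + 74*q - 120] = 3*q^2 - 30*q + 74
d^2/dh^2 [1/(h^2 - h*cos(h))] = (-h*(h - cos(h))*(h*cos(h) + 2*sin(h) + 2) + 2*(h*sin(h) + 2*h - cos(h))^2)/(h^3*(h - cos(h))^3)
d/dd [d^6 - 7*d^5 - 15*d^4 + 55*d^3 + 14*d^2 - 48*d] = 6*d^5 - 35*d^4 - 60*d^3 + 165*d^2 + 28*d - 48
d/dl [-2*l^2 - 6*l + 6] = -4*l - 6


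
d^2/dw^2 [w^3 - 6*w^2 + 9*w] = 6*w - 12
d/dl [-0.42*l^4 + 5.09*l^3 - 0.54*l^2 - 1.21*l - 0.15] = -1.68*l^3 + 15.27*l^2 - 1.08*l - 1.21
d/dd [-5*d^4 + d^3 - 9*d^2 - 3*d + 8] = -20*d^3 + 3*d^2 - 18*d - 3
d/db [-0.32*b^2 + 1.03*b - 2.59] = 1.03 - 0.64*b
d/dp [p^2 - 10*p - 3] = 2*p - 10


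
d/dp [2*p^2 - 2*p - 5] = 4*p - 2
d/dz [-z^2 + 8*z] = 8 - 2*z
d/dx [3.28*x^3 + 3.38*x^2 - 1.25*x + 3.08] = 9.84*x^2 + 6.76*x - 1.25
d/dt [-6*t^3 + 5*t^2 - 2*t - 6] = -18*t^2 + 10*t - 2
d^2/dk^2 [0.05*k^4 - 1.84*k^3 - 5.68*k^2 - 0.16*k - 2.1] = 0.6*k^2 - 11.04*k - 11.36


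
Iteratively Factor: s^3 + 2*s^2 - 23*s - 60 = (s - 5)*(s^2 + 7*s + 12) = (s - 5)*(s + 3)*(s + 4)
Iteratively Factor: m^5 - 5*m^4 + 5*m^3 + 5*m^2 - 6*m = (m)*(m^4 - 5*m^3 + 5*m^2 + 5*m - 6) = m*(m - 3)*(m^3 - 2*m^2 - m + 2) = m*(m - 3)*(m - 1)*(m^2 - m - 2) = m*(m - 3)*(m - 2)*(m - 1)*(m + 1)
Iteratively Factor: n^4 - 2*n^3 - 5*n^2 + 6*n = (n - 1)*(n^3 - n^2 - 6*n) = (n - 1)*(n + 2)*(n^2 - 3*n) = n*(n - 1)*(n + 2)*(n - 3)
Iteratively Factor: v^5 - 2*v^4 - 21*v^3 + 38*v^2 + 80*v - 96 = (v - 1)*(v^4 - v^3 - 22*v^2 + 16*v + 96) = (v - 1)*(v + 2)*(v^3 - 3*v^2 - 16*v + 48) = (v - 1)*(v + 2)*(v + 4)*(v^2 - 7*v + 12) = (v - 3)*(v - 1)*(v + 2)*(v + 4)*(v - 4)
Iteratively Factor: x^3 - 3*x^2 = (x - 3)*(x^2) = x*(x - 3)*(x)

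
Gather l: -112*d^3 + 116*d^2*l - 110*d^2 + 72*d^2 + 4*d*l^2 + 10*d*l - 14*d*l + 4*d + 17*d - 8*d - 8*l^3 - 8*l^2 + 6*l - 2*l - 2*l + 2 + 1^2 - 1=-112*d^3 - 38*d^2 + 13*d - 8*l^3 + l^2*(4*d - 8) + l*(116*d^2 - 4*d + 2) + 2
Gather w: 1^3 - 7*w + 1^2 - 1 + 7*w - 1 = 0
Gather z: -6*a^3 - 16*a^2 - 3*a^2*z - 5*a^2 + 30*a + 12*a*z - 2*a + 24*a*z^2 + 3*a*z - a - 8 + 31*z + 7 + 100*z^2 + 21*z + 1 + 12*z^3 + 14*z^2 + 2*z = -6*a^3 - 21*a^2 + 27*a + 12*z^3 + z^2*(24*a + 114) + z*(-3*a^2 + 15*a + 54)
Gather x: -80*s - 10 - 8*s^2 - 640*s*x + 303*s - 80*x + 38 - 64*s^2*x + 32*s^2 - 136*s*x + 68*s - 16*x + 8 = 24*s^2 + 291*s + x*(-64*s^2 - 776*s - 96) + 36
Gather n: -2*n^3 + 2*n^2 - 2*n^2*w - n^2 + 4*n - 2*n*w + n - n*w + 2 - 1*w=-2*n^3 + n^2*(1 - 2*w) + n*(5 - 3*w) - w + 2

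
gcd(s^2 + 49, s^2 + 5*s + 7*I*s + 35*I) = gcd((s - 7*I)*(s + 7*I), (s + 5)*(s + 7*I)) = s + 7*I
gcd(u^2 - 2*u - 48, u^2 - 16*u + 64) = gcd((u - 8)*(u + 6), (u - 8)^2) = u - 8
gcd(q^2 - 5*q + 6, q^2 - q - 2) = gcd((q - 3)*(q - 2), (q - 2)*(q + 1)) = q - 2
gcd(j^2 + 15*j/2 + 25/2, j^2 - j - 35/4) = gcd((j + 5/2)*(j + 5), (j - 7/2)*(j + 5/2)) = j + 5/2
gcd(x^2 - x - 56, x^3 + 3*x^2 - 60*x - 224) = x^2 - x - 56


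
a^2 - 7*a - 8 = (a - 8)*(a + 1)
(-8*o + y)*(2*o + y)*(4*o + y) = -64*o^3 - 40*o^2*y - 2*o*y^2 + y^3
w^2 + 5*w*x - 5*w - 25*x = (w - 5)*(w + 5*x)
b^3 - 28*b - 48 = (b - 6)*(b + 2)*(b + 4)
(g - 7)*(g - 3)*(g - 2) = g^3 - 12*g^2 + 41*g - 42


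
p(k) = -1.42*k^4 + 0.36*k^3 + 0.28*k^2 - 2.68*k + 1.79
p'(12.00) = -9655.48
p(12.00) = -28813.09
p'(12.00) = -9655.48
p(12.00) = -28813.09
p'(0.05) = -2.65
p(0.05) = 1.66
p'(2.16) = -53.67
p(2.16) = -29.97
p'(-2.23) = 64.43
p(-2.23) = -29.95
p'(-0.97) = 2.98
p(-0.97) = 3.07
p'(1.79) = -30.79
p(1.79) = -14.62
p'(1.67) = -25.19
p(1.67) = -11.27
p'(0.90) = -5.44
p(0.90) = -1.06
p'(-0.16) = -2.72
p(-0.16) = 2.22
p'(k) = -5.68*k^3 + 1.08*k^2 + 0.56*k - 2.68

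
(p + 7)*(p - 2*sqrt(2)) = p^2 - 2*sqrt(2)*p + 7*p - 14*sqrt(2)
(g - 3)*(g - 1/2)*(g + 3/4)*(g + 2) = g^4 - 3*g^3/4 - 53*g^2/8 - 9*g/8 + 9/4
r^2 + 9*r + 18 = (r + 3)*(r + 6)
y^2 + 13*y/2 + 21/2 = (y + 3)*(y + 7/2)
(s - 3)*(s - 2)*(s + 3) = s^3 - 2*s^2 - 9*s + 18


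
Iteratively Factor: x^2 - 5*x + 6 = (x - 3)*(x - 2)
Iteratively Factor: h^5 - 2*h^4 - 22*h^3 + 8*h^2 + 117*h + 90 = (h + 3)*(h^4 - 5*h^3 - 7*h^2 + 29*h + 30) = (h - 3)*(h + 3)*(h^3 - 2*h^2 - 13*h - 10) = (h - 3)*(h + 2)*(h + 3)*(h^2 - 4*h - 5) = (h - 5)*(h - 3)*(h + 2)*(h + 3)*(h + 1)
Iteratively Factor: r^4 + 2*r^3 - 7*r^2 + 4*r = (r + 4)*(r^3 - 2*r^2 + r) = (r - 1)*(r + 4)*(r^2 - r) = r*(r - 1)*(r + 4)*(r - 1)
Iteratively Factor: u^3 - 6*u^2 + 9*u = (u - 3)*(u^2 - 3*u) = (u - 3)^2*(u)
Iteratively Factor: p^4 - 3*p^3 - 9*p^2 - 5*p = (p)*(p^3 - 3*p^2 - 9*p - 5) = p*(p + 1)*(p^2 - 4*p - 5) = p*(p - 5)*(p + 1)*(p + 1)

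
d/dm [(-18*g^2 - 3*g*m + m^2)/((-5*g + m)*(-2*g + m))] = 4*g*(-39*g^2 + 14*g*m - m^2)/(100*g^4 - 140*g^3*m + 69*g^2*m^2 - 14*g*m^3 + m^4)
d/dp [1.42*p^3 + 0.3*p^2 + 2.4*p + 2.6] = 4.26*p^2 + 0.6*p + 2.4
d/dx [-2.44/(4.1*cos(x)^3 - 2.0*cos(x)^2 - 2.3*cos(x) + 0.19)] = (-30.012*cos(x)^2 + 9.76*cos(x) + 5.612)*sin(x)/(4.1*cos(x)^3 - 2.0*cos(x)^2 - 2.3*cos(x) + 0.19)^2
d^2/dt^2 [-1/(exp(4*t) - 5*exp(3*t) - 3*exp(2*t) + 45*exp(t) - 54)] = (2*(4*exp(3*t) - 15*exp(2*t) - 6*exp(t) + 45)^2*exp(t) + (16*exp(3*t) - 45*exp(2*t) - 12*exp(t) + 45)*(-exp(4*t) + 5*exp(3*t) + 3*exp(2*t) - 45*exp(t) + 54))*exp(t)/(-exp(4*t) + 5*exp(3*t) + 3*exp(2*t) - 45*exp(t) + 54)^3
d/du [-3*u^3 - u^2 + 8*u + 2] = -9*u^2 - 2*u + 8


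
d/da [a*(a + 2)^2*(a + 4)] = 4*a^3 + 24*a^2 + 40*a + 16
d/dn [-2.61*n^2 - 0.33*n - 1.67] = -5.22*n - 0.33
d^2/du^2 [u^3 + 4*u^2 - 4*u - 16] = 6*u + 8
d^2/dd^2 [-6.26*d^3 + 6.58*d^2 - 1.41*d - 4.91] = 13.16 - 37.56*d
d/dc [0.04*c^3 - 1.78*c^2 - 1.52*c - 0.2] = 0.12*c^2 - 3.56*c - 1.52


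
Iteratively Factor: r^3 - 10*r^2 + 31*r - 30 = (r - 5)*(r^2 - 5*r + 6) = (r - 5)*(r - 3)*(r - 2)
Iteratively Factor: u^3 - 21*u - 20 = (u + 1)*(u^2 - u - 20) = (u - 5)*(u + 1)*(u + 4)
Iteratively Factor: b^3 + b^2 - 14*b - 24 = (b + 3)*(b^2 - 2*b - 8) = (b - 4)*(b + 3)*(b + 2)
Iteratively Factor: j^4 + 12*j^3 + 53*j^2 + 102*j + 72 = (j + 3)*(j^3 + 9*j^2 + 26*j + 24) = (j + 3)^2*(j^2 + 6*j + 8) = (j + 2)*(j + 3)^2*(j + 4)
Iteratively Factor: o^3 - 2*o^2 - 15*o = (o + 3)*(o^2 - 5*o) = (o - 5)*(o + 3)*(o)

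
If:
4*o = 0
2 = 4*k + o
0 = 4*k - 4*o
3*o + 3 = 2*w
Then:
No Solution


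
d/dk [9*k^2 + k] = 18*k + 1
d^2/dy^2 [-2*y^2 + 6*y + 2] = -4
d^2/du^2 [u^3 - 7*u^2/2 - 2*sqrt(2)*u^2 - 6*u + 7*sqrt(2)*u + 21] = 6*u - 7 - 4*sqrt(2)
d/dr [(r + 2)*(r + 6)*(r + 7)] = 3*r^2 + 30*r + 68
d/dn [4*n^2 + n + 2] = 8*n + 1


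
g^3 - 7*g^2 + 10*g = g*(g - 5)*(g - 2)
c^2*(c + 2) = c^3 + 2*c^2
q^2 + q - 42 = (q - 6)*(q + 7)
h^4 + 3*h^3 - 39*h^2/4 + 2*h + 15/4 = (h - 3/2)*(h - 1)*(h + 1/2)*(h + 5)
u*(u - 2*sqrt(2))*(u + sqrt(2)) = u^3 - sqrt(2)*u^2 - 4*u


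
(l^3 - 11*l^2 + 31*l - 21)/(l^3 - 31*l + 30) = (l^2 - 10*l + 21)/(l^2 + l - 30)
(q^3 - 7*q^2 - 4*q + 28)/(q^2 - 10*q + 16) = (q^2 - 5*q - 14)/(q - 8)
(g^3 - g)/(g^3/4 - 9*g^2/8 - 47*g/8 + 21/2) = 8*g*(g^2 - 1)/(2*g^3 - 9*g^2 - 47*g + 84)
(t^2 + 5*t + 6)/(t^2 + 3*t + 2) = (t + 3)/(t + 1)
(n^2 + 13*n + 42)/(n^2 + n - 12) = (n^2 + 13*n + 42)/(n^2 + n - 12)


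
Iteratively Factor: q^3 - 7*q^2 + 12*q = (q - 3)*(q^2 - 4*q) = (q - 4)*(q - 3)*(q)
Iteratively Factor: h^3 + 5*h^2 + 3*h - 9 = (h + 3)*(h^2 + 2*h - 3) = (h - 1)*(h + 3)*(h + 3)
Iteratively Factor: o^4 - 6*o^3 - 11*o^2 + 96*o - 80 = (o - 4)*(o^3 - 2*o^2 - 19*o + 20) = (o - 4)*(o - 1)*(o^2 - o - 20) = (o - 5)*(o - 4)*(o - 1)*(o + 4)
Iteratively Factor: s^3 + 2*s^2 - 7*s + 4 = (s - 1)*(s^2 + 3*s - 4) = (s - 1)^2*(s + 4)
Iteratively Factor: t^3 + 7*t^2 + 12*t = (t + 3)*(t^2 + 4*t) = (t + 3)*(t + 4)*(t)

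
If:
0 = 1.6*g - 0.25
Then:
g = 0.16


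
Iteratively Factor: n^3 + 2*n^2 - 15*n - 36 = (n + 3)*(n^2 - n - 12) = (n - 4)*(n + 3)*(n + 3)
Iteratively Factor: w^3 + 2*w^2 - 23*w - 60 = (w + 4)*(w^2 - 2*w - 15) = (w + 3)*(w + 4)*(w - 5)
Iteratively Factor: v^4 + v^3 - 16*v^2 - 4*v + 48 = (v + 2)*(v^3 - v^2 - 14*v + 24) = (v - 2)*(v + 2)*(v^2 + v - 12) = (v - 3)*(v - 2)*(v + 2)*(v + 4)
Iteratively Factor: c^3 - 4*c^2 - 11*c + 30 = (c + 3)*(c^2 - 7*c + 10) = (c - 5)*(c + 3)*(c - 2)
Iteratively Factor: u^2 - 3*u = (u - 3)*(u)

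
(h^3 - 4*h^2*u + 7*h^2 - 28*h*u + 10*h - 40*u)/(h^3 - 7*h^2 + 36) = (h^2 - 4*h*u + 5*h - 20*u)/(h^2 - 9*h + 18)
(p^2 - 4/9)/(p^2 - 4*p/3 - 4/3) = (p - 2/3)/(p - 2)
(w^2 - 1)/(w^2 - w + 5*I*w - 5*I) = (w + 1)/(w + 5*I)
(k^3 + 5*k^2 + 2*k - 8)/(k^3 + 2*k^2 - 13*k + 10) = (k^2 + 6*k + 8)/(k^2 + 3*k - 10)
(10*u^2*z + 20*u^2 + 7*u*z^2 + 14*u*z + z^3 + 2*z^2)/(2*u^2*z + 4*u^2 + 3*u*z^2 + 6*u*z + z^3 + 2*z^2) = (5*u + z)/(u + z)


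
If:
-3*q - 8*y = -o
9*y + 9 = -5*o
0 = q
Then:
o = -72/49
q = 0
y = -9/49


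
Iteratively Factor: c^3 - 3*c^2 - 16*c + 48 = (c - 3)*(c^2 - 16) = (c - 3)*(c + 4)*(c - 4)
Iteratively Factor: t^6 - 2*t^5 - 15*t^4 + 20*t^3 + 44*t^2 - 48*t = (t - 4)*(t^5 + 2*t^4 - 7*t^3 - 8*t^2 + 12*t) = (t - 4)*(t - 1)*(t^4 + 3*t^3 - 4*t^2 - 12*t) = (t - 4)*(t - 1)*(t + 2)*(t^3 + t^2 - 6*t) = t*(t - 4)*(t - 1)*(t + 2)*(t^2 + t - 6) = t*(t - 4)*(t - 1)*(t + 2)*(t + 3)*(t - 2)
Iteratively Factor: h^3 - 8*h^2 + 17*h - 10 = (h - 1)*(h^2 - 7*h + 10) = (h - 5)*(h - 1)*(h - 2)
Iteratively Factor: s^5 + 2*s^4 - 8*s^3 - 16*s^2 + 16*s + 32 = (s - 2)*(s^4 + 4*s^3 - 16*s - 16) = (s - 2)*(s + 2)*(s^3 + 2*s^2 - 4*s - 8) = (s - 2)*(s + 2)^2*(s^2 - 4) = (s - 2)*(s + 2)^3*(s - 2)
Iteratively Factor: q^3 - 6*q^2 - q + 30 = (q - 3)*(q^2 - 3*q - 10) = (q - 5)*(q - 3)*(q + 2)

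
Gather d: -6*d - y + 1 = -6*d - y + 1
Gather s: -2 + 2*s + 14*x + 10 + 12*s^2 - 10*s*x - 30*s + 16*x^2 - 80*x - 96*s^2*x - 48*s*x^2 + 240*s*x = s^2*(12 - 96*x) + s*(-48*x^2 + 230*x - 28) + 16*x^2 - 66*x + 8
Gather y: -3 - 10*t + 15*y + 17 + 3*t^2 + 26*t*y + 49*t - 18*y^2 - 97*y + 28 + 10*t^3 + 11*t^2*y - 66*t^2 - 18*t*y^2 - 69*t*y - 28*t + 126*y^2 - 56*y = 10*t^3 - 63*t^2 + 11*t + y^2*(108 - 18*t) + y*(11*t^2 - 43*t - 138) + 42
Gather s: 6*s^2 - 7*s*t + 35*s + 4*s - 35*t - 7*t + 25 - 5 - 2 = 6*s^2 + s*(39 - 7*t) - 42*t + 18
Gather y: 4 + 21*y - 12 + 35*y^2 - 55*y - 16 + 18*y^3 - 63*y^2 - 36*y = 18*y^3 - 28*y^2 - 70*y - 24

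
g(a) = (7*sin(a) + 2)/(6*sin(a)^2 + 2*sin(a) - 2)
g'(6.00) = -3.20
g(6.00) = -0.02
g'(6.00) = -3.20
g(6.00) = -0.02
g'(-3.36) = 14.88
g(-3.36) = -2.74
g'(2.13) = 2.26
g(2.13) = 1.98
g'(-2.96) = 3.15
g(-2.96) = -0.34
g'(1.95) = 1.12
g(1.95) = 1.69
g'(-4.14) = 2.39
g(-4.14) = 2.01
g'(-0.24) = -3.12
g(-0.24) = -0.16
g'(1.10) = -1.60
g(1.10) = 1.81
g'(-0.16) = -3.21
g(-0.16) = -0.41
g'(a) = (-12*sin(a)*cos(a) - 2*cos(a))*(7*sin(a) + 2)/(6*sin(a)^2 + 2*sin(a) - 2)^2 + 7*cos(a)/(6*sin(a)^2 + 2*sin(a) - 2)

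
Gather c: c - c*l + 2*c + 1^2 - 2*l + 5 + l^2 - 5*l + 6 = c*(3 - l) + l^2 - 7*l + 12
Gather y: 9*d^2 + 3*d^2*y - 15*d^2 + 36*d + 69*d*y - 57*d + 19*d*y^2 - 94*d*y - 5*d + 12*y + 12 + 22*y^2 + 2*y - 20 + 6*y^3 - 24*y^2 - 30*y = -6*d^2 - 26*d + 6*y^3 + y^2*(19*d - 2) + y*(3*d^2 - 25*d - 16) - 8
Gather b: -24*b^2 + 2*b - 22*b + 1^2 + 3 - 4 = -24*b^2 - 20*b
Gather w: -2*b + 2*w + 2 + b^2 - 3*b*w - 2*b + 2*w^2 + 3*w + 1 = b^2 - 4*b + 2*w^2 + w*(5 - 3*b) + 3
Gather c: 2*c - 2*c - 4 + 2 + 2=0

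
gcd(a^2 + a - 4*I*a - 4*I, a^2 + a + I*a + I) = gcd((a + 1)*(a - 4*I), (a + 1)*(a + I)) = a + 1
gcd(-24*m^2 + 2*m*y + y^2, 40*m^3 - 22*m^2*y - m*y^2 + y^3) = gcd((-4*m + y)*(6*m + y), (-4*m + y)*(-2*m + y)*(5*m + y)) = -4*m + y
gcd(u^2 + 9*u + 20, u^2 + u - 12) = u + 4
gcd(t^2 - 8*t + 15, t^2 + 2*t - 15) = t - 3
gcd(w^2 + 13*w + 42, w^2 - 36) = w + 6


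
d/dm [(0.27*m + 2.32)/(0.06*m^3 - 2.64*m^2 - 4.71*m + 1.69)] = (-0.0324*m^3 + 0.2952*m^2 + 12.2496*m + 11.3835)/(0.0036*m^6 - 0.3168*m^5 + 6.4044*m^4 + 25.0716*m^3 + 13.2609*m^2 - 15.9198*m + 2.8561)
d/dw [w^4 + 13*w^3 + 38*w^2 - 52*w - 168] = 4*w^3 + 39*w^2 + 76*w - 52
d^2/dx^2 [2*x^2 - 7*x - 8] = 4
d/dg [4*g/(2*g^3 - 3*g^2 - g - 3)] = 4*(-4*g^3 + 3*g^2 - 3)/(4*g^6 - 12*g^5 + 5*g^4 - 6*g^3 + 19*g^2 + 6*g + 9)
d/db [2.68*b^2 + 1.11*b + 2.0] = 5.36*b + 1.11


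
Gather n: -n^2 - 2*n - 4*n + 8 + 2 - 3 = -n^2 - 6*n + 7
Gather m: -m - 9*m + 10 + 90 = 100 - 10*m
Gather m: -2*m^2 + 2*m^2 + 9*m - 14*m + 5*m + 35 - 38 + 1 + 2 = 0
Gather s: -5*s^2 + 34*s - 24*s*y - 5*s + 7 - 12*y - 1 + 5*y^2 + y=-5*s^2 + s*(29 - 24*y) + 5*y^2 - 11*y + 6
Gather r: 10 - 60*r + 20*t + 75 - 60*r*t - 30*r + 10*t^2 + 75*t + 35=r*(-60*t - 90) + 10*t^2 + 95*t + 120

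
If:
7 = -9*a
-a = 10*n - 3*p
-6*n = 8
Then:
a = -7/9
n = -4/3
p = -127/27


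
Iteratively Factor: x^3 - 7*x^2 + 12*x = (x)*(x^2 - 7*x + 12) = x*(x - 3)*(x - 4)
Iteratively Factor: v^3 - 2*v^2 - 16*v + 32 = (v - 4)*(v^2 + 2*v - 8) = (v - 4)*(v - 2)*(v + 4)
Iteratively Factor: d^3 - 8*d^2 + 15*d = (d)*(d^2 - 8*d + 15) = d*(d - 3)*(d - 5)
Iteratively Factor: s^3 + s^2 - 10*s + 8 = (s - 1)*(s^2 + 2*s - 8) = (s - 1)*(s + 4)*(s - 2)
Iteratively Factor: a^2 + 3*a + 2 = (a + 2)*(a + 1)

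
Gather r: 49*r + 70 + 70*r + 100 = 119*r + 170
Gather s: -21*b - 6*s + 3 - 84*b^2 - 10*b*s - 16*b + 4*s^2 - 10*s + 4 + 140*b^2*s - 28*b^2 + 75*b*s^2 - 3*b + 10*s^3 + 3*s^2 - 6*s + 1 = -112*b^2 - 40*b + 10*s^3 + s^2*(75*b + 7) + s*(140*b^2 - 10*b - 22) + 8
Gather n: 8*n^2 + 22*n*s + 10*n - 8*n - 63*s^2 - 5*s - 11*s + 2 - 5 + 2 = 8*n^2 + n*(22*s + 2) - 63*s^2 - 16*s - 1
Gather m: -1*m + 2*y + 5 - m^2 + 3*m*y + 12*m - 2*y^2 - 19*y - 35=-m^2 + m*(3*y + 11) - 2*y^2 - 17*y - 30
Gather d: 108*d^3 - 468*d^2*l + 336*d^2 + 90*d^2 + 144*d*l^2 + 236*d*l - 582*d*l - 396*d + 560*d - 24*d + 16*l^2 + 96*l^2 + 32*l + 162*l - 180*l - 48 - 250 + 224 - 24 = 108*d^3 + d^2*(426 - 468*l) + d*(144*l^2 - 346*l + 140) + 112*l^2 + 14*l - 98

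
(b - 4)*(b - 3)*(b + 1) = b^3 - 6*b^2 + 5*b + 12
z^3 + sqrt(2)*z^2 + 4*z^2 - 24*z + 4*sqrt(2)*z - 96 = (z + 4)*(z - 3*sqrt(2))*(z + 4*sqrt(2))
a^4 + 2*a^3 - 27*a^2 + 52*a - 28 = (a - 2)^2*(a - 1)*(a + 7)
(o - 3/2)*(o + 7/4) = o^2 + o/4 - 21/8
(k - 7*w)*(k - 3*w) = k^2 - 10*k*w + 21*w^2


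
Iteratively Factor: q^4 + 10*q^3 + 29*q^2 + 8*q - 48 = (q - 1)*(q^3 + 11*q^2 + 40*q + 48) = (q - 1)*(q + 3)*(q^2 + 8*q + 16) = (q - 1)*(q + 3)*(q + 4)*(q + 4)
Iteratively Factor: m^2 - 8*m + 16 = (m - 4)*(m - 4)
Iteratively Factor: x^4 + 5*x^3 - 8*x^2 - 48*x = (x - 3)*(x^3 + 8*x^2 + 16*x) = (x - 3)*(x + 4)*(x^2 + 4*x) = x*(x - 3)*(x + 4)*(x + 4)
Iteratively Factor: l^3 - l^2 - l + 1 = (l - 1)*(l^2 - 1) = (l - 1)*(l + 1)*(l - 1)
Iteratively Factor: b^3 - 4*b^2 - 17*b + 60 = (b - 3)*(b^2 - b - 20) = (b - 3)*(b + 4)*(b - 5)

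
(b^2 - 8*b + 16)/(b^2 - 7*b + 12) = (b - 4)/(b - 3)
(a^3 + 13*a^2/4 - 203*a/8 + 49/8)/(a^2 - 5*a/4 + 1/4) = (2*a^2 + 7*a - 49)/(2*(a - 1))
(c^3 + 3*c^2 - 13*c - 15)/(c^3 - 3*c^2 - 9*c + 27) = (c^2 + 6*c + 5)/(c^2 - 9)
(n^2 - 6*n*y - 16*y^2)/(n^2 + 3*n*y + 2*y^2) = (n - 8*y)/(n + y)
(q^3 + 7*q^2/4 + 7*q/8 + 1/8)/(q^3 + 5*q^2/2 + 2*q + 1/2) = (q + 1/4)/(q + 1)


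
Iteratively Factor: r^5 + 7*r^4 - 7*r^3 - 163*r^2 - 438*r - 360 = (r - 5)*(r^4 + 12*r^3 + 53*r^2 + 102*r + 72) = (r - 5)*(r + 2)*(r^3 + 10*r^2 + 33*r + 36) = (r - 5)*(r + 2)*(r + 4)*(r^2 + 6*r + 9) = (r - 5)*(r + 2)*(r + 3)*(r + 4)*(r + 3)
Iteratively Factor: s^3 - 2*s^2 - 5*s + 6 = (s - 1)*(s^2 - s - 6) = (s - 3)*(s - 1)*(s + 2)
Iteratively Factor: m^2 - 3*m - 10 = (m - 5)*(m + 2)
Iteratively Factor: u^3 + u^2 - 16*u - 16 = (u - 4)*(u^2 + 5*u + 4) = (u - 4)*(u + 4)*(u + 1)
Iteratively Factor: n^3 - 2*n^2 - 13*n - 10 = (n + 2)*(n^2 - 4*n - 5) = (n + 1)*(n + 2)*(n - 5)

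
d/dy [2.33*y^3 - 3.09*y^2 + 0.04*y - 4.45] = 6.99*y^2 - 6.18*y + 0.04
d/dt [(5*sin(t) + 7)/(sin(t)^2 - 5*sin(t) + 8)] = (-5*sin(t)^2 - 14*sin(t) + 75)*cos(t)/(sin(t)^2 - 5*sin(t) + 8)^2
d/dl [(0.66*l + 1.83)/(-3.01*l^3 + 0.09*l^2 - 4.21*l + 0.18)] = (3.9732*l^3 + 16.4655*l^2 - 0.3294*l + 7.8231)/(9.0601*l^6 - 0.5418*l^5 + 25.3523*l^4 - 1.8414*l^3 + 17.7565*l^2 - 1.5156*l + 0.0324)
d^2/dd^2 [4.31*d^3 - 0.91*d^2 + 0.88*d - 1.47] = 25.86*d - 1.82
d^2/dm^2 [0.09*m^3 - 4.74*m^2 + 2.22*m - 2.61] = 0.54*m - 9.48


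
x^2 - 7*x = x*(x - 7)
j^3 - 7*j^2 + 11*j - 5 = (j - 5)*(j - 1)^2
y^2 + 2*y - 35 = (y - 5)*(y + 7)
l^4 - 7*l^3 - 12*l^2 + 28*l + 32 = (l - 8)*(l - 2)*(l + 1)*(l + 2)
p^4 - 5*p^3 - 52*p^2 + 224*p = p*(p - 8)*(p - 4)*(p + 7)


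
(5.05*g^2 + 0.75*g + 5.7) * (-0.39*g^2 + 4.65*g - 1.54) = -1.9695*g^4 + 23.19*g^3 - 6.5125*g^2 + 25.35*g - 8.778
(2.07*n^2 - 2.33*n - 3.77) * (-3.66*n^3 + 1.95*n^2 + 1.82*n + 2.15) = -7.5762*n^5 + 12.5643*n^4 + 13.0221*n^3 - 7.1416*n^2 - 11.8709*n - 8.1055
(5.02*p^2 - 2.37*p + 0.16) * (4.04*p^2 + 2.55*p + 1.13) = 20.2808*p^4 + 3.2262*p^3 + 0.275499999999999*p^2 - 2.2701*p + 0.1808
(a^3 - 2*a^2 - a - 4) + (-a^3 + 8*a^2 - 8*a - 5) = 6*a^2 - 9*a - 9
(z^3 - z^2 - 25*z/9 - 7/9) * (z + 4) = z^4 + 3*z^3 - 61*z^2/9 - 107*z/9 - 28/9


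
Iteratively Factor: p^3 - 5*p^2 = (p - 5)*(p^2) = p*(p - 5)*(p)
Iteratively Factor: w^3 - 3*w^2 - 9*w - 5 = (w - 5)*(w^2 + 2*w + 1) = (w - 5)*(w + 1)*(w + 1)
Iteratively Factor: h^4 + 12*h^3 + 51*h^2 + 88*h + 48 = (h + 4)*(h^3 + 8*h^2 + 19*h + 12) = (h + 3)*(h + 4)*(h^2 + 5*h + 4) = (h + 3)*(h + 4)^2*(h + 1)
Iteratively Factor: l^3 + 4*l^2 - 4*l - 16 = (l + 2)*(l^2 + 2*l - 8) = (l + 2)*(l + 4)*(l - 2)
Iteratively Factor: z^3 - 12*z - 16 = (z + 2)*(z^2 - 2*z - 8) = (z - 4)*(z + 2)*(z + 2)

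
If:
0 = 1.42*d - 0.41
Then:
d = 0.29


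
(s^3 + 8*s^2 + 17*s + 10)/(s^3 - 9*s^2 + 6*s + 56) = (s^2 + 6*s + 5)/(s^2 - 11*s + 28)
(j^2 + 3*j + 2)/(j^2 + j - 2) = (j + 1)/(j - 1)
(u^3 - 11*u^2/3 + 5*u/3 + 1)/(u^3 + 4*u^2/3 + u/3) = (u^2 - 4*u + 3)/(u*(u + 1))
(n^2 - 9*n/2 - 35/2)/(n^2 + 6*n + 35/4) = 2*(n - 7)/(2*n + 7)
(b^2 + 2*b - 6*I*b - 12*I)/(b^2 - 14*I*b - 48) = (b + 2)/(b - 8*I)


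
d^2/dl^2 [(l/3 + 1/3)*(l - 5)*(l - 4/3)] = 2*l - 32/9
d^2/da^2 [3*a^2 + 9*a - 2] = 6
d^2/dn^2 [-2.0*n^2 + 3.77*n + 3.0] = -4.00000000000000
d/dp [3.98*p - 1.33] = 3.98000000000000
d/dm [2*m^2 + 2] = 4*m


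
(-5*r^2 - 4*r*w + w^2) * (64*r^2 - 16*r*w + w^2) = -320*r^4 - 176*r^3*w + 123*r^2*w^2 - 20*r*w^3 + w^4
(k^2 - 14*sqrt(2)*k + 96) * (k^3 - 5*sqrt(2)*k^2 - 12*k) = k^5 - 19*sqrt(2)*k^4 + 224*k^3 - 312*sqrt(2)*k^2 - 1152*k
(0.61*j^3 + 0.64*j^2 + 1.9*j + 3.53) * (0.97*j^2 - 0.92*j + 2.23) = 0.5917*j^5 + 0.0596*j^4 + 2.6145*j^3 + 3.1033*j^2 + 0.9894*j + 7.8719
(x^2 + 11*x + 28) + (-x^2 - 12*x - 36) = -x - 8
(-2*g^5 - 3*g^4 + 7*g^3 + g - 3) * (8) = -16*g^5 - 24*g^4 + 56*g^3 + 8*g - 24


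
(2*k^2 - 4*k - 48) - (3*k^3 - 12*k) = -3*k^3 + 2*k^2 + 8*k - 48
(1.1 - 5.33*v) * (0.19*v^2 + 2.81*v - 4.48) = -1.0127*v^3 - 14.7683*v^2 + 26.9694*v - 4.928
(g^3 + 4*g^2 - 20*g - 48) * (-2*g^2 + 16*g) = -2*g^5 + 8*g^4 + 104*g^3 - 224*g^2 - 768*g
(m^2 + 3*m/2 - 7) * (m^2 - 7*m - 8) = m^4 - 11*m^3/2 - 51*m^2/2 + 37*m + 56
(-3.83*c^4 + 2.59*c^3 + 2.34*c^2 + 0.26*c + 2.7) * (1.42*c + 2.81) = -5.4386*c^5 - 7.0845*c^4 + 10.6007*c^3 + 6.9446*c^2 + 4.5646*c + 7.587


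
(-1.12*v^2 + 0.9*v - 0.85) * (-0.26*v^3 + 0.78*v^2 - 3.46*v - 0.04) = 0.2912*v^5 - 1.1076*v^4 + 4.7982*v^3 - 3.7322*v^2 + 2.905*v + 0.034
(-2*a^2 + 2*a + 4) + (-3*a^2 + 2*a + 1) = -5*a^2 + 4*a + 5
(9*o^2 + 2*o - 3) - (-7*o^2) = 16*o^2 + 2*o - 3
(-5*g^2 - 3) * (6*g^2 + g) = -30*g^4 - 5*g^3 - 18*g^2 - 3*g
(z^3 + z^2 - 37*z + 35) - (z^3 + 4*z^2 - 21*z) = -3*z^2 - 16*z + 35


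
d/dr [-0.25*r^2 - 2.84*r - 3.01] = -0.5*r - 2.84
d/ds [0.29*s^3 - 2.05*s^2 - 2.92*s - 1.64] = 0.87*s^2 - 4.1*s - 2.92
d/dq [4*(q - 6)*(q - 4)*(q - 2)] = 12*q^2 - 96*q + 176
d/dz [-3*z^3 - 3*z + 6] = -9*z^2 - 3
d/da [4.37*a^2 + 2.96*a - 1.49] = 8.74*a + 2.96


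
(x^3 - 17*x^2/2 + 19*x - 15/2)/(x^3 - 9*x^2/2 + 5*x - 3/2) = (x - 5)/(x - 1)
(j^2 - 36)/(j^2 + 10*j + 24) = (j - 6)/(j + 4)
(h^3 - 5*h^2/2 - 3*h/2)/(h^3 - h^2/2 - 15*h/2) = (2*h + 1)/(2*h + 5)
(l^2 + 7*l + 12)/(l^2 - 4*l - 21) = (l + 4)/(l - 7)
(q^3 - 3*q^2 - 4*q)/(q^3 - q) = (q - 4)/(q - 1)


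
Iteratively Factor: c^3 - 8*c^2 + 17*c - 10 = (c - 1)*(c^2 - 7*c + 10) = (c - 5)*(c - 1)*(c - 2)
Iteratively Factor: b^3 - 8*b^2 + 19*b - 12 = (b - 4)*(b^2 - 4*b + 3) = (b - 4)*(b - 3)*(b - 1)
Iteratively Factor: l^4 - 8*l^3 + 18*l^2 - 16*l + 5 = (l - 1)*(l^3 - 7*l^2 + 11*l - 5) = (l - 5)*(l - 1)*(l^2 - 2*l + 1) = (l - 5)*(l - 1)^2*(l - 1)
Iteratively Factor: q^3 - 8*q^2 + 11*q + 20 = (q - 4)*(q^2 - 4*q - 5) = (q - 4)*(q + 1)*(q - 5)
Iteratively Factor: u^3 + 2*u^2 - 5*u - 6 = (u + 1)*(u^2 + u - 6) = (u - 2)*(u + 1)*(u + 3)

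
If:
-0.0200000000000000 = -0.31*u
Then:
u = 0.06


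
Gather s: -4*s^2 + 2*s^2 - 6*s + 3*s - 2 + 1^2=-2*s^2 - 3*s - 1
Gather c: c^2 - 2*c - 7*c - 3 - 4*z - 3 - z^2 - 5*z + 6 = c^2 - 9*c - z^2 - 9*z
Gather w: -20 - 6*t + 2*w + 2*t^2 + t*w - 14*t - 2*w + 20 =2*t^2 + t*w - 20*t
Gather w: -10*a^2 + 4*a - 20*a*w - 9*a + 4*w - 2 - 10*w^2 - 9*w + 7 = -10*a^2 - 5*a - 10*w^2 + w*(-20*a - 5) + 5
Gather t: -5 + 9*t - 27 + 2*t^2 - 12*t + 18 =2*t^2 - 3*t - 14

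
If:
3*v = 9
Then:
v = 3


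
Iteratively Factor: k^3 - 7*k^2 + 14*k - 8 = (k - 2)*(k^2 - 5*k + 4) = (k - 4)*(k - 2)*(k - 1)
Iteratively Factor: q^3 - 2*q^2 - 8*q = (q - 4)*(q^2 + 2*q) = q*(q - 4)*(q + 2)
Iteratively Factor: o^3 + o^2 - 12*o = (o - 3)*(o^2 + 4*o) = o*(o - 3)*(o + 4)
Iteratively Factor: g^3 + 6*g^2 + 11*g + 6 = (g + 1)*(g^2 + 5*g + 6) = (g + 1)*(g + 3)*(g + 2)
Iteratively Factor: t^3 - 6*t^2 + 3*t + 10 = (t + 1)*(t^2 - 7*t + 10) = (t - 5)*(t + 1)*(t - 2)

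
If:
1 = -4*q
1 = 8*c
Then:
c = 1/8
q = -1/4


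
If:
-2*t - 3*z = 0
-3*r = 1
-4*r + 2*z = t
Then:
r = -1/3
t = 4/7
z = -8/21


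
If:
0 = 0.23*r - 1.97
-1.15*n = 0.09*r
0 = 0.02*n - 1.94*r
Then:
No Solution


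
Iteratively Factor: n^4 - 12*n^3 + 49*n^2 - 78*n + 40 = (n - 2)*(n^3 - 10*n^2 + 29*n - 20) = (n - 2)*(n - 1)*(n^2 - 9*n + 20) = (n - 5)*(n - 2)*(n - 1)*(n - 4)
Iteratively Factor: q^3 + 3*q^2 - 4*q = (q)*(q^2 + 3*q - 4) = q*(q + 4)*(q - 1)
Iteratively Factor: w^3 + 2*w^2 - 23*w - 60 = (w + 4)*(w^2 - 2*w - 15) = (w - 5)*(w + 4)*(w + 3)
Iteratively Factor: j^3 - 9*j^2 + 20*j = (j - 4)*(j^2 - 5*j) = (j - 5)*(j - 4)*(j)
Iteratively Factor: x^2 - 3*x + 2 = (x - 1)*(x - 2)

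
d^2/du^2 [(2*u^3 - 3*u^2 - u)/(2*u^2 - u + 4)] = 8*(-6*u^3 + 12*u^2 + 30*u - 13)/(8*u^6 - 12*u^5 + 54*u^4 - 49*u^3 + 108*u^2 - 48*u + 64)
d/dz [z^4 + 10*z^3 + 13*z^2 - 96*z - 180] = 4*z^3 + 30*z^2 + 26*z - 96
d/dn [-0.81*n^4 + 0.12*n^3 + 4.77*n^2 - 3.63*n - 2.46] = -3.24*n^3 + 0.36*n^2 + 9.54*n - 3.63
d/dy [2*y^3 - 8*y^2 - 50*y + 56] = 6*y^2 - 16*y - 50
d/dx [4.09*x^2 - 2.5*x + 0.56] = 8.18*x - 2.5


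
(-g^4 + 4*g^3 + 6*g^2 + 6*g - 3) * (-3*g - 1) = 3*g^5 - 11*g^4 - 22*g^3 - 24*g^2 + 3*g + 3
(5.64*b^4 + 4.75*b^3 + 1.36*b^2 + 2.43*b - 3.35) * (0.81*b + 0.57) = 4.5684*b^5 + 7.0623*b^4 + 3.8091*b^3 + 2.7435*b^2 - 1.3284*b - 1.9095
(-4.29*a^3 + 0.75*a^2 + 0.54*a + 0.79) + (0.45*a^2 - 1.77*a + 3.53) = -4.29*a^3 + 1.2*a^2 - 1.23*a + 4.32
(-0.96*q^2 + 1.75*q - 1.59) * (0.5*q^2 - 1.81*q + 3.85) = -0.48*q^4 + 2.6126*q^3 - 7.6585*q^2 + 9.6154*q - 6.1215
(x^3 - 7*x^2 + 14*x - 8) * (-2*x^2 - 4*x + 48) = -2*x^5 + 10*x^4 + 48*x^3 - 376*x^2 + 704*x - 384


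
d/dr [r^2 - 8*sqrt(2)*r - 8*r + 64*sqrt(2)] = 2*r - 8*sqrt(2) - 8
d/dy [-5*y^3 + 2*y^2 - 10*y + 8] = -15*y^2 + 4*y - 10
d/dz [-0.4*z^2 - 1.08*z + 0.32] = -0.8*z - 1.08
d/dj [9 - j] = -1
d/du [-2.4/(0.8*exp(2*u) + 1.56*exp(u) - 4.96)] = (3.84*exp(u) + 3.744)*exp(u)/(0.8*exp(2*u) + 1.56*exp(u) - 4.96)^2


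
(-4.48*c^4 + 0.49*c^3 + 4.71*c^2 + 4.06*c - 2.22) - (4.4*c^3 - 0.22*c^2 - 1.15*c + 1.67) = -4.48*c^4 - 3.91*c^3 + 4.93*c^2 + 5.21*c - 3.89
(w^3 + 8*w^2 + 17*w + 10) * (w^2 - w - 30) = w^5 + 7*w^4 - 21*w^3 - 247*w^2 - 520*w - 300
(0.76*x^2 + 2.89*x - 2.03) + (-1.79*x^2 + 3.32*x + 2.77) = -1.03*x^2 + 6.21*x + 0.74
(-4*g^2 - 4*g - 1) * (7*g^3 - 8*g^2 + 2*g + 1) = -28*g^5 + 4*g^4 + 17*g^3 - 4*g^2 - 6*g - 1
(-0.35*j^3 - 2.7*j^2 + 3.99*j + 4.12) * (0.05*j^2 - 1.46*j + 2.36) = -0.0175*j^5 + 0.376*j^4 + 3.3155*j^3 - 11.9914*j^2 + 3.4012*j + 9.7232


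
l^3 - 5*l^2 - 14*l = l*(l - 7)*(l + 2)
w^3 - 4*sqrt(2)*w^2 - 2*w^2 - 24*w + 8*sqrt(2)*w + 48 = (w - 2)*(w - 6*sqrt(2))*(w + 2*sqrt(2))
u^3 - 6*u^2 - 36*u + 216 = (u - 6)^2*(u + 6)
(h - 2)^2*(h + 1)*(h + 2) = h^4 - h^3 - 6*h^2 + 4*h + 8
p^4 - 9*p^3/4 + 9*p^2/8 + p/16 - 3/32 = (p - 3/2)*(p - 1/2)^2*(p + 1/4)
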